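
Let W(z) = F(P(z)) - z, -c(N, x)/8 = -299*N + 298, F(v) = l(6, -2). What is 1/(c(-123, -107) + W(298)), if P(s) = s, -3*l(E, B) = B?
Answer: -3/890692 ≈ -3.3682e-6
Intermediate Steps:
l(E, B) = -B/3
F(v) = ⅔ (F(v) = -⅓*(-2) = ⅔)
c(N, x) = -2384 + 2392*N (c(N, x) = -8*(-299*N + 298) = -8*(298 - 299*N) = -2384 + 2392*N)
W(z) = ⅔ - z
1/(c(-123, -107) + W(298)) = 1/((-2384 + 2392*(-123)) + (⅔ - 1*298)) = 1/((-2384 - 294216) + (⅔ - 298)) = 1/(-296600 - 892/3) = 1/(-890692/3) = -3/890692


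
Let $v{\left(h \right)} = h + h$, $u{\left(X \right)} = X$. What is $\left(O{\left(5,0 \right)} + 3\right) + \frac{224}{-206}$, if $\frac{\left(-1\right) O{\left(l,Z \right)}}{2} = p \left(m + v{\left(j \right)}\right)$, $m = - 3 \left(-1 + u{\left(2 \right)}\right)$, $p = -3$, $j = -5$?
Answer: $- \frac{7837}{103} \approx -76.087$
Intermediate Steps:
$m = -3$ ($m = - 3 \left(-1 + 2\right) = \left(-3\right) 1 = -3$)
$v{\left(h \right)} = 2 h$
$O{\left(l,Z \right)} = -78$ ($O{\left(l,Z \right)} = - 2 \left(- 3 \left(-3 + 2 \left(-5\right)\right)\right) = - 2 \left(- 3 \left(-3 - 10\right)\right) = - 2 \left(\left(-3\right) \left(-13\right)\right) = \left(-2\right) 39 = -78$)
$\left(O{\left(5,0 \right)} + 3\right) + \frac{224}{-206} = \left(-78 + 3\right) + \frac{224}{-206} = -75 + 224 \left(- \frac{1}{206}\right) = -75 - \frac{112}{103} = - \frac{7837}{103}$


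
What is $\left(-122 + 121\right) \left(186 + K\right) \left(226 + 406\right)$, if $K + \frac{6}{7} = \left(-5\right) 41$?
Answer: $\frac{87848}{7} \approx 12550.0$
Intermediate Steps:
$K = - \frac{1441}{7}$ ($K = - \frac{6}{7} - 205 = - \frac{1441}{7} \approx -205.86$)
$\left(-122 + 121\right) \left(186 + K\right) \left(226 + 406\right) = \left(-122 + 121\right) \left(186 - \frac{1441}{7}\right) \left(226 + 406\right) = \left(-1\right) \left(- \frac{139}{7}\right) 632 = \frac{139}{7} \cdot 632 = \frac{87848}{7}$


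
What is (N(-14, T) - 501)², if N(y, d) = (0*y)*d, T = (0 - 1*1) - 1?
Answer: 251001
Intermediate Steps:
T = -2 (T = (0 - 1) - 1 = -1 - 1 = -2)
N(y, d) = 0 (N(y, d) = 0*d = 0)
(N(-14, T) - 501)² = (0 - 501)² = (-501)² = 251001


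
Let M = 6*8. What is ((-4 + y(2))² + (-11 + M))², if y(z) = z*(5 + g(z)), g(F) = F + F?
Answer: 54289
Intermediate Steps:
g(F) = 2*F
M = 48
y(z) = z*(5 + 2*z)
((-4 + y(2))² + (-11 + M))² = ((-4 + 2*(5 + 2*2))² + (-11 + 48))² = ((-4 + 2*(5 + 4))² + 37)² = ((-4 + 2*9)² + 37)² = ((-4 + 18)² + 37)² = (14² + 37)² = (196 + 37)² = 233² = 54289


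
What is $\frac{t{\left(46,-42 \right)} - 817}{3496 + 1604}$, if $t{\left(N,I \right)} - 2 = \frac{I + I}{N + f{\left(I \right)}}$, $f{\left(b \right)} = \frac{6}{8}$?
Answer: $- \frac{152741}{953700} \approx -0.16016$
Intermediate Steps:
$f{\left(b \right)} = \frac{3}{4}$ ($f{\left(b \right)} = 6 \cdot \frac{1}{8} = \frac{3}{4}$)
$t{\left(N,I \right)} = 2 + \frac{2 I}{\frac{3}{4} + N}$ ($t{\left(N,I \right)} = 2 + \frac{I + I}{N + \frac{3}{4}} = 2 + \frac{2 I}{\frac{3}{4} + N}$)
$\frac{t{\left(46,-42 \right)} - 817}{3496 + 1604} = \frac{\frac{2 \left(3 + 4 \left(-42\right) + 4 \cdot 46\right)}{3 + 4 \cdot 46} - 817}{3496 + 1604} = \frac{\frac{2 \left(3 - 168 + 184\right)}{3 + 184} - 817}{5100} = \left(2 \cdot \frac{1}{187} \cdot 19 - 817\right) \frac{1}{5100} = \left(\frac{38}{187} - 817\right) \frac{1}{5100} = \left(- \frac{152741}{187}\right) \frac{1}{5100} = - \frac{152741}{953700}$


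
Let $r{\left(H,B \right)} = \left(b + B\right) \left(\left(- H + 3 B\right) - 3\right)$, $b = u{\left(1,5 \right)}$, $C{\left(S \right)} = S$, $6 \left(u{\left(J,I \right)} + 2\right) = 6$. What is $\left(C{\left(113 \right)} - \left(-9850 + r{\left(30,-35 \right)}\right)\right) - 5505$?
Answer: $-510$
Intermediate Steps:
$u{\left(J,I \right)} = -1$ ($u{\left(J,I \right)} = -2 + \frac{1}{6} \cdot 6 = -2 + 1 = -1$)
$b = -1$
$r{\left(H,B \right)} = \left(-1 + B\right) \left(-3 - H + 3 B\right)$ ($r{\left(H,B \right)} = \left(-1 + B\right) \left(\left(- H + 3 B\right) - 3\right) = \left(-1 + B\right) \left(-3 - H + 3 B\right)$)
$\left(C{\left(113 \right)} - \left(-9850 + r{\left(30,-35 \right)}\right)\right) - 5505 = \left(113 - \left(-9817 + 210 + 3675 - \left(-35\right) 30\right)\right) - 5505 = \left(113 + \left(9850 - \left(3 + 30 + 210 + 3 \cdot 1225 + 1050\right)\right)\right) - 5505 = \left(113 + \left(9850 - \left(3 + 30 + 210 + 3675 + 1050\right)\right)\right) - 5505 = \left(113 + \left(9850 - 4968\right)\right) - 5505 = \left(113 + 4882\right) - 5505 = 4995 - 5505 = -510$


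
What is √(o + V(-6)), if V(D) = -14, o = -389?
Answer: I*√403 ≈ 20.075*I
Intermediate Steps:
√(o + V(-6)) = √(-389 - 14) = √(-403) = I*√403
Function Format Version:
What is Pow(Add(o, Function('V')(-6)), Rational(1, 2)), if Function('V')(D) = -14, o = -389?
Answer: Mul(I, Pow(403, Rational(1, 2))) ≈ Mul(20.075, I)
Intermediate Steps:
Pow(Add(o, Function('V')(-6)), Rational(1, 2)) = Pow(Add(-389, -14), Rational(1, 2)) = Pow(-403, Rational(1, 2)) = Mul(I, Pow(403, Rational(1, 2)))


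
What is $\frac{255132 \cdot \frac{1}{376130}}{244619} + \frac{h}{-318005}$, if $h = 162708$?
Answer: $- \frac{299408902407462}{585183543683647} \approx -0.51165$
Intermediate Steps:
$\frac{255132 \cdot \frac{1}{376130}}{244619} + \frac{h}{-318005} = \frac{255132 \cdot \frac{1}{376130}}{244619} + \frac{162708}{-318005} = 255132 \cdot \frac{1}{376130} \cdot \frac{1}{244619} + 162708 \left(- \frac{1}{318005}\right) = \frac{127566}{188065} \cdot \frac{1}{244619} - \frac{162708}{318005} = \frac{127566}{46004272235} - \frac{162708}{318005} = - \frac{299408902407462}{585183543683647}$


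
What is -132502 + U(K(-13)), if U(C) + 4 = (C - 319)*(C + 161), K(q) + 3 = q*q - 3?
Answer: -183050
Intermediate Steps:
K(q) = -6 + q**2 (K(q) = -3 + (q*q - 3) = -3 + (q**2 - 3) = -3 + (-3 + q**2) = -6 + q**2)
U(C) = -4 + (-319 + C)*(161 + C) (U(C) = -4 + (C - 319)*(C + 161) = -4 + (-319 + C)*(161 + C))
-132502 + U(K(-13)) = -132502 + (-51363 + (-6 + (-13)**2)**2 - 158*(-6 + (-13)**2)) = -132502 + (-51363 + (-6 + 169)**2 - 158*(-6 + 169)) = -132502 + (-51363 + 163**2 - 158*163) = -132502 + (-51363 + 26569 - 25754) = -132502 - 50548 = -183050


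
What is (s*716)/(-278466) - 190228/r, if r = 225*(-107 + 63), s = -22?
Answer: 2213665627/114867225 ≈ 19.272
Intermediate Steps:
r = -9900 (r = 225*(-44) = -9900)
(s*716)/(-278466) - 190228/r = -22*716/(-278466) - 190228/(-9900) = -15752*(-1/278466) - 190228*(-1/9900) = 7876/139233 + 47557/2475 = 2213665627/114867225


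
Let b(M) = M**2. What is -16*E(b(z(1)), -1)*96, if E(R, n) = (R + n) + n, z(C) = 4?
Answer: -21504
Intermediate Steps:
E(R, n) = R + 2*n
-16*E(b(z(1)), -1)*96 = -16*(4**2 + 2*(-1))*96 = -16*(16 - 2)*96 = -16*14*96 = -224*96 = -21504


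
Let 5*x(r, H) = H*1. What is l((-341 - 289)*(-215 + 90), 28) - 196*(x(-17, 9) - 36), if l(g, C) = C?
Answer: 33656/5 ≈ 6731.2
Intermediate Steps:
x(r, H) = H/5 (x(r, H) = (H*1)/5 = H/5)
l((-341 - 289)*(-215 + 90), 28) - 196*(x(-17, 9) - 36) = 28 - 196*((⅕)*9 - 36) = 28 - 196*(9/5 - 36) = 28 - 196*(-171)/5 = 28 - 1*(-33516/5) = 28 + 33516/5 = 33656/5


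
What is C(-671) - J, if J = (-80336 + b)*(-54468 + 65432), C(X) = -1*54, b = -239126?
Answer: 3502581314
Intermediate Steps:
C(X) = -54
J = -3502581368 (J = (-80336 - 239126)*(-54468 + 65432) = -319462*10964 = -3502581368)
C(-671) - J = -54 - 1*(-3502581368) = -54 + 3502581368 = 3502581314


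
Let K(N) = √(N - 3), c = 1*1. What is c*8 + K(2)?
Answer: 8 + I ≈ 8.0 + 1.0*I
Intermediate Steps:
c = 1
K(N) = √(-3 + N)
c*8 + K(2) = 1*8 + √(-3 + 2) = 8 + √(-1) = 8 + I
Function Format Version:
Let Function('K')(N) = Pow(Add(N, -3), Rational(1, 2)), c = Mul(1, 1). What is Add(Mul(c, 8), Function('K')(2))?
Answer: Add(8, I) ≈ Add(8.0000, Mul(1.0000, I))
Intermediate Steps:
c = 1
Function('K')(N) = Pow(Add(-3, N), Rational(1, 2))
Add(Mul(c, 8), Function('K')(2)) = Add(Mul(1, 8), Pow(Add(-3, 2), Rational(1, 2))) = Add(8, Pow(-1, Rational(1, 2))) = Add(8, I)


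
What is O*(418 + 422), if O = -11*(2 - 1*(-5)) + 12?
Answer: -54600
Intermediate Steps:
O = -65 (O = -11*(2 + 5) + 12 = -11*7 + 12 = -77 + 12 = -65)
O*(418 + 422) = -65*(418 + 422) = -65*840 = -54600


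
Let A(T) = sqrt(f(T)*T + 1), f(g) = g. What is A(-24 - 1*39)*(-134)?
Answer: -134*sqrt(3970) ≈ -8443.1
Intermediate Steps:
A(T) = sqrt(1 + T**2) (A(T) = sqrt(T*T + 1) = sqrt(T**2 + 1) = sqrt(1 + T**2))
A(-24 - 1*39)*(-134) = sqrt(1 + (-24 - 1*39)**2)*(-134) = sqrt(1 + (-24 - 39)**2)*(-134) = sqrt(1 + (-63)**2)*(-134) = sqrt(1 + 3969)*(-134) = sqrt(3970)*(-134) = -134*sqrt(3970)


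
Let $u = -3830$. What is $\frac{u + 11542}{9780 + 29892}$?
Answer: $\frac{964}{4959} \approx 0.19439$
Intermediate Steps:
$\frac{u + 11542}{9780 + 29892} = \frac{-3830 + 11542}{9780 + 29892} = \frac{7712}{39672} = 7712 \cdot \frac{1}{39672} = \frac{964}{4959}$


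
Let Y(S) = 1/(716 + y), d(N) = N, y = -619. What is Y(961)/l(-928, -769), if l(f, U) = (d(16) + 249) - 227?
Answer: 1/3686 ≈ 0.00027130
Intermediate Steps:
l(f, U) = 38 (l(f, U) = (16 + 249) - 227 = 265 - 227 = 38)
Y(S) = 1/97 (Y(S) = 1/(716 - 619) = 1/97)
Y(961)/l(-928, -769) = (1/97)/38 = (1/97)*(1/38) = 1/3686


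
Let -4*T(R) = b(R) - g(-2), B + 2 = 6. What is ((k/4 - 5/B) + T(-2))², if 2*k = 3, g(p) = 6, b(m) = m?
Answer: 81/64 ≈ 1.2656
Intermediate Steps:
B = 4 (B = -2 + 6 = 4)
k = 3/2 (k = (½)*3 = 3/2 ≈ 1.5000)
T(R) = 3/2 - R/4 (T(R) = -(R - 1*6)/4 = -(R - 6)/4 = -(-6 + R)/4 = 3/2 - R/4)
((k/4 - 5/B) + T(-2))² = (((3/2)/4 - 5/4) + (3/2 - ¼*(-2)))² = (((3/2)*(¼) - 5*¼) + (3/2 + ½))² = ((3/8 - 5/4) + 2)² = (-7/8 + 2)² = (9/8)² = 81/64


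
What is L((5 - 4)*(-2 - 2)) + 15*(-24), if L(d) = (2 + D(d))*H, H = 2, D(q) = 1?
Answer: -354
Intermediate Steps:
L(d) = 6 (L(d) = (2 + 1)*2 = 3*2 = 6)
L((5 - 4)*(-2 - 2)) + 15*(-24) = 6 + 15*(-24) = 6 - 360 = -354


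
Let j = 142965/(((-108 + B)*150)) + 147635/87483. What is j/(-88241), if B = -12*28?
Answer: 59433691/11424989356440 ≈ 5.2021e-6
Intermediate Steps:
B = -336
j = -59433691/129474840 (j = 142965/(((-108 - 336)*150)) + 147635/87483 = 142965/((-444*150)) + 147635*(1/87483) = 142965/(-66600) + 147635/87483 = 142965*(-1/66600) + 147635/87483 = -3177/1480 + 147635/87483 = -59433691/129474840 ≈ -0.45904)
j/(-88241) = -59433691/129474840/(-88241) = -59433691/129474840*(-1/88241) = 59433691/11424989356440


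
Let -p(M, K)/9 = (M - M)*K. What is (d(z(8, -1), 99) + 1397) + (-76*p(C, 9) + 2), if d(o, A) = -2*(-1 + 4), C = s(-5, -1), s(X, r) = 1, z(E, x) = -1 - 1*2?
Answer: 1393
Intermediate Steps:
z(E, x) = -3 (z(E, x) = -1 - 2 = -3)
C = 1
d(o, A) = -6 (d(o, A) = -2*3 = -6)
p(M, K) = 0 (p(M, K) = -9*(M - M)*K = -0*K = -9*0 = 0)
(d(z(8, -1), 99) + 1397) + (-76*p(C, 9) + 2) = (-6 + 1397) + (-76*0 + 2) = 1391 + (0 + 2) = 1391 + 2 = 1393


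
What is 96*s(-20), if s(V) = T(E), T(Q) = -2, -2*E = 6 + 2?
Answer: -192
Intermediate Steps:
E = -4 (E = -(6 + 2)/2 = -1/2*8 = -4)
s(V) = -2
96*s(-20) = 96*(-2) = -192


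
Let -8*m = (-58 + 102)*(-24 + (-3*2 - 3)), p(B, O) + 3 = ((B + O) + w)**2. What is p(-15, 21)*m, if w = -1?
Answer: 3993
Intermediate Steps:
p(B, O) = -3 + (-1 + B + O)**2 (p(B, O) = -3 + ((B + O) - 1)**2 = -3 + (-1 + B + O)**2)
m = 363/2 (m = -(-58 + 102)*(-24 + (-3*2 - 3))/8 = -11*(-24 + (-6 - 3))/2 = -11*(-24 - 9)/2 = -11*(-33)/2 = -1/8*(-1452) = 363/2 ≈ 181.50)
p(-15, 21)*m = (-3 + (-1 - 15 + 21)**2)*(363/2) = (-3 + 5**2)*(363/2) = (-3 + 25)*(363/2) = 22*(363/2) = 3993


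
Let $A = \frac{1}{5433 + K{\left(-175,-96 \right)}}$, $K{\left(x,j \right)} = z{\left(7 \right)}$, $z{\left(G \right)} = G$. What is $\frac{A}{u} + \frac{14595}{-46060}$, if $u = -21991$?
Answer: $- \frac{12471536249}{39358612160} \approx -0.31687$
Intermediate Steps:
$K{\left(x,j \right)} = 7$
$A = \frac{1}{5440}$ ($A = \frac{1}{5433 + 7} = \frac{1}{5440} \approx 0.00018382$)
$\frac{A}{u} + \frac{14595}{-46060} = \frac{1}{5440 \left(-21991\right)} + \frac{14595}{-46060} = \frac{1}{5440} \left(- \frac{1}{21991}\right) + 14595 \left(- \frac{1}{46060}\right) = - \frac{1}{119631040} - \frac{417}{1316} = - \frac{12471536249}{39358612160}$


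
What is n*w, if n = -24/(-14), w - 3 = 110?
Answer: 1356/7 ≈ 193.71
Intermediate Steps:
w = 113 (w = 3 + 110 = 113)
n = 12/7 (n = -24*(-1/14) = 12/7 ≈ 1.7143)
n*w = (12/7)*113 = 1356/7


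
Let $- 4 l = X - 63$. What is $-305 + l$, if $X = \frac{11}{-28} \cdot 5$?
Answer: $- \frac{32341}{112} \approx -288.76$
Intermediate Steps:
$X = - \frac{55}{28}$ ($X = 11 \left(- \frac{1}{28}\right) 5 = \left(- \frac{11}{28}\right) 5 = - \frac{55}{28} \approx -1.9643$)
$l = \frac{1819}{112}$ ($l = - \frac{- \frac{55}{28} - 63}{4} = \left(- \frac{1}{4}\right) \left(- \frac{1819}{28}\right) = \frac{1819}{112} \approx 16.241$)
$-305 + l = -305 + \frac{1819}{112} = - \frac{32341}{112}$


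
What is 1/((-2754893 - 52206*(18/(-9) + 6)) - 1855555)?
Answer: -1/4819272 ≈ -2.0750e-7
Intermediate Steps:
1/((-2754893 - 52206*(18/(-9) + 6)) - 1855555) = 1/((-2754893 - 52206*(18*(-1/9) + 6)) - 1855555) = 1/((-2754893 - 52206*(-2 + 6)) - 1855555) = 1/((-2754893 - 52206*4) - 1855555) = 1/((-2754893 - 2373*88) - 1855555) = 1/((-2754893 - 208824) - 1855555) = 1/(-2963717 - 1855555) = 1/(-4819272) = -1/4819272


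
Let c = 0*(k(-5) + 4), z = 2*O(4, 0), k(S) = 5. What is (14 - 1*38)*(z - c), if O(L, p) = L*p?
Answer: 0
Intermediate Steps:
z = 0 (z = 2*(4*0) = 2*0 = 0)
c = 0 (c = 0*(5 + 4) = 0*9 = 0)
(14 - 1*38)*(z - c) = (14 - 1*38)*(0 - 1*0) = (14 - 38)*(0 + 0) = -24*0 = 0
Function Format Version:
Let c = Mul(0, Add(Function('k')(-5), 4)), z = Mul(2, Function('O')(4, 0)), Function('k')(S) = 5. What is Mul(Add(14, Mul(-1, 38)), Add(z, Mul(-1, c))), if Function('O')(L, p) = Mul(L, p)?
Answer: 0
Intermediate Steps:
z = 0 (z = Mul(2, Mul(4, 0)) = Mul(2, 0) = 0)
c = 0 (c = Mul(0, Add(5, 4)) = Mul(0, 9) = 0)
Mul(Add(14, Mul(-1, 38)), Add(z, Mul(-1, c))) = Mul(Add(14, Mul(-1, 38)), Add(0, Mul(-1, 0))) = Mul(Add(14, -38), Add(0, 0)) = Mul(-24, 0) = 0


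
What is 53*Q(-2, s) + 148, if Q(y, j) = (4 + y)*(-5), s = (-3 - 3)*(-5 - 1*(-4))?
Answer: -382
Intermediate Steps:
s = 6 (s = -6*(-5 + 4) = -6*(-1) = 6)
Q(y, j) = -20 - 5*y
53*Q(-2, s) + 148 = 53*(-20 - 5*(-2)) + 148 = 53*(-20 + 10) + 148 = 53*(-10) + 148 = -530 + 148 = -382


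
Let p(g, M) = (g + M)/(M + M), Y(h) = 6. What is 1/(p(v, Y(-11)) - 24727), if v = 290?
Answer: -3/74107 ≈ -4.0482e-5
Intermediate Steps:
p(g, M) = (M + g)/(2*M) (p(g, M) = (M + g)/((2*M)) = (M + g)*(1/(2*M)) = (M + g)/(2*M))
1/(p(v, Y(-11)) - 24727) = 1/((½)*(6 + 290)/6 - 24727) = 1/((½)*(⅙)*296 - 24727) = 1/(74/3 - 24727) = 1/(-74107/3) = -3/74107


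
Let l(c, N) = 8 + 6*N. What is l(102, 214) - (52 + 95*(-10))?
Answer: 2190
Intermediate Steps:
l(102, 214) - (52 + 95*(-10)) = (8 + 6*214) - (52 + 95*(-10)) = (8 + 1284) - (52 - 950) = 1292 - 1*(-898) = 1292 + 898 = 2190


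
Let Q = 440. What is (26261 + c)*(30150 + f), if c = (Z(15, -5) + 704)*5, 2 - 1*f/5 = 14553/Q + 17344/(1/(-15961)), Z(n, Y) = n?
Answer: 41325717259044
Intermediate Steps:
f = 11073102117/8 (f = 10 - 5*(14553/440 + 17344/(1/(-15961))) = 10 - 5*(14553*(1/440) + 17344/(-1/15961)) = 10 - 5*(1323/40 + 17344*(-15961)) = 10 - 5*(1323/40 - 276827584) = 10 - 5*(-11073102037/40) = 10 + 11073102037/8 = 11073102117/8 ≈ 1.3841e+9)
c = 3595 (c = (15 + 704)*5 = 719*5 = 3595)
(26261 + c)*(30150 + f) = (26261 + 3595)*(30150 + 11073102117/8) = 29856*(11073343317/8) = 41325717259044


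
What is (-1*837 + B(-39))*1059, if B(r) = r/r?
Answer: -885324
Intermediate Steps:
B(r) = 1
(-1*837 + B(-39))*1059 = (-1*837 + 1)*1059 = (-837 + 1)*1059 = -836*1059 = -885324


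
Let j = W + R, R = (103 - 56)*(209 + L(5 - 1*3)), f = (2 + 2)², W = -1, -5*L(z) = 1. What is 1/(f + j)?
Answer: 5/49143 ≈ 0.00010174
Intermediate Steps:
L(z) = -⅕ (L(z) = -⅕*1 = -⅕)
f = 16 (f = 4² = 16)
R = 49068/5 (R = (103 - 56)*(209 - ⅕) = 47*(1044/5) = 49068/5 ≈ 9813.6)
j = 49063/5 (j = -1 + 49068/5 = 49063/5 ≈ 9812.6)
1/(f + j) = 1/(16 + 49063/5) = 1/(49143/5) = 5/49143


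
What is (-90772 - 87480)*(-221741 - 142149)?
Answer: 64864120280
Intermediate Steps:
(-90772 - 87480)*(-221741 - 142149) = -178252*(-363890) = 64864120280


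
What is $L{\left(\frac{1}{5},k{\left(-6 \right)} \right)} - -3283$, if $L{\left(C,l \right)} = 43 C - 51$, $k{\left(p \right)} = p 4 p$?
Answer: $\frac{16203}{5} \approx 3240.6$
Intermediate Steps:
$k{\left(p \right)} = 4 p^{2}$ ($k{\left(p \right)} = 4 p p = 4 p^{2}$)
$L{\left(C,l \right)} = -51 + 43 C$
$L{\left(\frac{1}{5},k{\left(-6 \right)} \right)} - -3283 = \left(-51 + \frac{43}{5}\right) - -3283 = \left(-51 + 43 \cdot \frac{1}{5}\right) + 3283 = \left(-51 + \frac{43}{5}\right) + 3283 = - \frac{212}{5} + 3283 = \frac{16203}{5}$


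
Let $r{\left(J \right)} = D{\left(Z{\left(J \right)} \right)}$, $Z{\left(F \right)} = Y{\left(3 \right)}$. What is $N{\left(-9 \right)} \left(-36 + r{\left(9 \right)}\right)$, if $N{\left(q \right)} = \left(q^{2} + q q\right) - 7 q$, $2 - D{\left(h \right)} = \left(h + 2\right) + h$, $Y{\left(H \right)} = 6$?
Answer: $-10800$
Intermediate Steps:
$Z{\left(F \right)} = 6$
$D{\left(h \right)} = - 2 h$ ($D{\left(h \right)} = 2 - \left(\left(h + 2\right) + h\right) = 2 - \left(\left(2 + h\right) + h\right) = 2 - \left(2 + 2 h\right) = - 2 h$)
$r{\left(J \right)} = -12$ ($r{\left(J \right)} = \left(-2\right) 6 = -12$)
$N{\left(q \right)} = - 7 q + 2 q^{2}$ ($N{\left(q \right)} = \left(q^{2} + q^{2}\right) - 7 q = 2 q^{2} - 7 q = - 7 q + 2 q^{2}$)
$N{\left(-9 \right)} \left(-36 + r{\left(9 \right)}\right) = - 9 \left(-7 + 2 \left(-9\right)\right) \left(-36 - 12\right) = - 9 \left(-7 - 18\right) \left(-48\right) = \left(-9\right) \left(-25\right) \left(-48\right) = 225 \left(-48\right) = -10800$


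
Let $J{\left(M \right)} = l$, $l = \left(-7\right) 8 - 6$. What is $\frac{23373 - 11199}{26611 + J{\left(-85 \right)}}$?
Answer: $\frac{12174}{26549} \approx 0.45855$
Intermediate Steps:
$l = -62$ ($l = -56 - 6 = -62$)
$J{\left(M \right)} = -62$
$\frac{23373 - 11199}{26611 + J{\left(-85 \right)}} = \frac{23373 - 11199}{26611 - 62} = \frac{12174}{26549}$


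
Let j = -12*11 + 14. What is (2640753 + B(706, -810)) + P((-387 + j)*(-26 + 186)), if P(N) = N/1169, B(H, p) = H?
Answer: 3087784771/1169 ≈ 2.6414e+6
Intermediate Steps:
j = -118 (j = -132 + 14 = -118)
P(N) = N/1169 (P(N) = N*(1/1169) = N/1169)
(2640753 + B(706, -810)) + P((-387 + j)*(-26 + 186)) = (2640753 + 706) + ((-387 - 118)*(-26 + 186))/1169 = 2641459 + (-505*160)/1169 = 2641459 + (1/1169)*(-80800) = 2641459 - 80800/1169 = 3087784771/1169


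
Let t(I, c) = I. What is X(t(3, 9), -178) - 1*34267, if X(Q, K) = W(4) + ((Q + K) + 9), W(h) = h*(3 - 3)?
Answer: -34433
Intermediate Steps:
W(h) = 0 (W(h) = h*0 = 0)
X(Q, K) = 9 + K + Q (X(Q, K) = 0 + ((Q + K) + 9) = 0 + ((K + Q) + 9) = 0 + (9 + K + Q) = 9 + K + Q)
X(t(3, 9), -178) - 1*34267 = (9 - 178 + 3) - 1*34267 = -166 - 34267 = -34433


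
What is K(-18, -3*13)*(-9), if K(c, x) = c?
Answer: 162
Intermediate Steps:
K(-18, -3*13)*(-9) = -18*(-9) = 162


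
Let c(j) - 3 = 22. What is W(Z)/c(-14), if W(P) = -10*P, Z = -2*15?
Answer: 12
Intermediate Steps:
c(j) = 25 (c(j) = 3 + 22 = 25)
Z = -30
W(Z)/c(-14) = -10*(-30)/25 = 300*(1/25) = 12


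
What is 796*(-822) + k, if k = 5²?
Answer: -654287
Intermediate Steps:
k = 25
796*(-822) + k = 796*(-822) + 25 = -654312 + 25 = -654287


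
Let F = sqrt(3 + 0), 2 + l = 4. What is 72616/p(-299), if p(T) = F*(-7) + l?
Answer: -145232/143 - 508312*sqrt(3)/143 ≈ -7172.4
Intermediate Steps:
l = 2 (l = -2 + 4 = 2)
F = sqrt(3) ≈ 1.7320
p(T) = 2 - 7*sqrt(3) (p(T) = sqrt(3)*(-7) + 2 = -7*sqrt(3) + 2 = 2 - 7*sqrt(3))
72616/p(-299) = 72616/(2 - 7*sqrt(3))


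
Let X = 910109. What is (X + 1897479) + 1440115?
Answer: 4247703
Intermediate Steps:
(X + 1897479) + 1440115 = (910109 + 1897479) + 1440115 = 2807588 + 1440115 = 4247703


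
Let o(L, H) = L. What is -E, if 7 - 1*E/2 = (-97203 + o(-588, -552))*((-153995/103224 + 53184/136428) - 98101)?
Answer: 3752830036917407007/195592276 ≈ 1.9187e+10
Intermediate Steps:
E = -3752830036917407007/195592276 (E = 14 - 2*(-97203 - 588)*((-153995/103224 + 53184/136428) - 98101) = 14 - (-195582)*((-153995*1/103224 + 53184*(1/136428)) - 98101) = 14 - (-195582)*((-153995/103224 + 4432/11369) - 98101) = 14 - (-195582)*(-1293280387/1173553656 - 98101) = 14 - (-195582)*(-115128080487643)/1173553656 = 14 - 2*3752830039655698871/391184552 = 14 - 3752830039655698871/195592276 = -3752830036917407007/195592276 ≈ -1.9187e+10)
-E = -1*(-3752830036917407007/195592276) = 3752830036917407007/195592276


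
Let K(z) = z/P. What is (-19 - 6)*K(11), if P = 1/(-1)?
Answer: 275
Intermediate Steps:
P = -1
K(z) = -z (K(z) = z/(-1) = z*(-1) = -z)
(-19 - 6)*K(11) = (-19 - 6)*(-1*11) = -25*(-11) = 275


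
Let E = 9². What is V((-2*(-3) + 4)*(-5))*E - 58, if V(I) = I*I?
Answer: 202442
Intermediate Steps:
V(I) = I²
E = 81
V((-2*(-3) + 4)*(-5))*E - 58 = ((-2*(-3) + 4)*(-5))²*81 - 58 = ((6 + 4)*(-5))²*81 - 58 = (10*(-5))²*81 - 58 = (-50)²*81 - 58 = 2500*81 - 58 = 202500 - 58 = 202442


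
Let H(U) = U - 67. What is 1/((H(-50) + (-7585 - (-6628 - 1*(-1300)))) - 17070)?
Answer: -1/19444 ≈ -5.1430e-5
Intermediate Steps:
H(U) = -67 + U
1/((H(-50) + (-7585 - (-6628 - 1*(-1300)))) - 17070) = 1/(((-67 - 50) + (-7585 - (-6628 - 1*(-1300)))) - 17070) = 1/((-117 + (-7585 - (-6628 + 1300))) - 17070) = 1/((-117 + (-7585 - 1*(-5328))) - 17070) = 1/((-117 + (-7585 + 5328)) - 17070) = 1/((-117 - 2257) - 17070) = 1/(-2374 - 17070) = 1/(-19444) = -1/19444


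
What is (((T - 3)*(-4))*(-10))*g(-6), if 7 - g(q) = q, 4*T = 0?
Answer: -1560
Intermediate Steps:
T = 0 (T = (¼)*0 = 0)
g(q) = 7 - q
(((T - 3)*(-4))*(-10))*g(-6) = (((0 - 3)*(-4))*(-10))*(7 - 1*(-6)) = (-3*(-4)*(-10))*(7 + 6) = (12*(-10))*13 = -120*13 = -1560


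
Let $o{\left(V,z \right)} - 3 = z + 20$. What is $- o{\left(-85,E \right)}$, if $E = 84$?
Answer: $-107$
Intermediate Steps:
$o{\left(V,z \right)} = 23 + z$ ($o{\left(V,z \right)} = 3 + \left(z + 20\right) = 3 + \left(20 + z\right) = 23 + z$)
$- o{\left(-85,E \right)} = - (23 + 84) = \left(-1\right) 107 = -107$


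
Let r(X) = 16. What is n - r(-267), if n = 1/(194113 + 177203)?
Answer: -5941055/371316 ≈ -16.000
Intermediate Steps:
n = 1/371316 ≈ 2.6931e-6
n - r(-267) = 1/371316 - 1*16 = 1/371316 - 16 = -5941055/371316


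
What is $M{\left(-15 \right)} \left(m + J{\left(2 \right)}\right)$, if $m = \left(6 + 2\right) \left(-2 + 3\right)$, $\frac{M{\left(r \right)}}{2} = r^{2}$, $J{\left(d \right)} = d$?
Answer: $4500$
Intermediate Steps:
$M{\left(r \right)} = 2 r^{2}$
$m = 8$ ($m = 8 \cdot 1 = 8$)
$M{\left(-15 \right)} \left(m + J{\left(2 \right)}\right) = 2 \left(-15\right)^{2} \left(8 + 2\right) = 2 \cdot 225 \cdot 10 = 450 \cdot 10 = 4500$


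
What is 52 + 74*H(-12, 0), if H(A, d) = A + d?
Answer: -836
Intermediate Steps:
52 + 74*H(-12, 0) = 52 + 74*(-12 + 0) = 52 + 74*(-12) = 52 - 888 = -836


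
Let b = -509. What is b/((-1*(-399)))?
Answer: -509/399 ≈ -1.2757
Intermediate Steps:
b/((-1*(-399))) = -509/((-1*(-399))) = -509/399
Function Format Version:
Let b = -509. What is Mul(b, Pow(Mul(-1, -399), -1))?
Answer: Rational(-509, 399) ≈ -1.2757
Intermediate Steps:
Mul(b, Pow(Mul(-1, -399), -1)) = Mul(-509, Pow(Mul(-1, -399), -1)) = Mul(-509, Pow(399, -1)) = Mul(-509, Rational(1, 399)) = Rational(-509, 399)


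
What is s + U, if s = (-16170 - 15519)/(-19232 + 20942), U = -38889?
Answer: -7392431/190 ≈ -38908.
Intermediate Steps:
s = -3521/190 (s = -31689/1710 = -31689*1/1710 = -3521/190 ≈ -18.532)
s + U = -3521/190 - 38889 = -7392431/190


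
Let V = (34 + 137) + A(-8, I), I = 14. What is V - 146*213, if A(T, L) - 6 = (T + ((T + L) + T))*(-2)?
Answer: -30901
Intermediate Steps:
A(T, L) = 6 - 6*T - 2*L (A(T, L) = 6 + (T + ((T + L) + T))*(-2) = 6 + (T + ((L + T) + T))*(-2) = 6 + (T + (L + 2*T))*(-2) = 6 + (L + 3*T)*(-2) = 6 + (-6*T - 2*L) = 6 - 6*T - 2*L)
V = 197 (V = (34 + 137) + (6 - 6*(-8) - 2*14) = 171 + (6 + 48 - 28) = 171 + 26 = 197)
V - 146*213 = 197 - 146*213 = 197 - 31098 = -30901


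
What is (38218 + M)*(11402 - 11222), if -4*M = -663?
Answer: 6909075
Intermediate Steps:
M = 663/4 (M = -¼*(-663) = 663/4 ≈ 165.75)
(38218 + M)*(11402 - 11222) = (38218 + 663/4)*(11402 - 11222) = (153535/4)*180 = 6909075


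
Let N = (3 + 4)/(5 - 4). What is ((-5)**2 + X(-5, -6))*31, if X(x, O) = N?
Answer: 992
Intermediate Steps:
N = 7 (N = 7/1 = 7*1 = 7)
X(x, O) = 7
((-5)**2 + X(-5, -6))*31 = ((-5)**2 + 7)*31 = (25 + 7)*31 = 32*31 = 992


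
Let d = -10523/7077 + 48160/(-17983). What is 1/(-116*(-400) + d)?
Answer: 2597259/120501999979 ≈ 2.1554e-5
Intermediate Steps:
d = -10817621/2597259 (d = -10523*1/7077 + 48160*(-1/17983) = -10523/7077 - 6880/2569 = -10817621/2597259 ≈ -4.1650)
1/(-116*(-400) + d) = 1/(-116*(-400) - 10817621/2597259) = 1/(46400 - 10817621/2597259) = 1/(120501999979/2597259) = 2597259/120501999979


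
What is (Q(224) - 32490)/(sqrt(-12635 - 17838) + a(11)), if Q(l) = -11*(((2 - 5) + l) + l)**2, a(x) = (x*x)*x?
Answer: -173089895/106002 + 130045*I*sqrt(30473)/106002 ≈ -1632.9 + 214.16*I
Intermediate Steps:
a(x) = x**3 (a(x) = x**2*x = x**3)
Q(l) = -11*(-3 + 2*l)**2 (Q(l) = -11*((-3 + l) + l)**2 = -11*(-3 + 2*l)**2)
(Q(224) - 32490)/(sqrt(-12635 - 17838) + a(11)) = (-11*(-3 + 2*224)**2 - 32490)/(sqrt(-12635 - 17838) + 11**3) = (-11*(-3 + 448)**2 - 32490)/(sqrt(-30473) + 1331) = (-11*445**2 - 32490)/(I*sqrt(30473) + 1331) = (-11*198025 - 32490)/(1331 + I*sqrt(30473)) = (-2178275 - 32490)/(1331 + I*sqrt(30473)) = -2210765/(1331 + I*sqrt(30473))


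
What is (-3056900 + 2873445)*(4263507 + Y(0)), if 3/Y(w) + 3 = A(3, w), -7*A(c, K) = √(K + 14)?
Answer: -47711850720120/61 - 550365*√14/61 ≈ -7.8216e+11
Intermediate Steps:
A(c, K) = -√(14 + K)/7 (A(c, K) = -√(K + 14)/7 = -√(14 + K)/7)
Y(w) = 3/(-3 - √(14 + w)/7)
(-3056900 + 2873445)*(4263507 + Y(0)) = (-3056900 + 2873445)*(4263507 - 21/(21 + √(14 + 0))) = -183455*(4263507 - 21/(21 + √14)) = -782161676685 + 3852555/(21 + √14)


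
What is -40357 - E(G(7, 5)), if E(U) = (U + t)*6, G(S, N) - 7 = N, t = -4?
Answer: -40405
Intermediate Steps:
G(S, N) = 7 + N
E(U) = -24 + 6*U (E(U) = (U - 4)*6 = (-4 + U)*6 = -24 + 6*U)
-40357 - E(G(7, 5)) = -40357 - (-24 + 6*(7 + 5)) = -40357 - (-24 + 6*12) = -40357 - (-24 + 72) = -40357 - 1*48 = -40357 - 48 = -40405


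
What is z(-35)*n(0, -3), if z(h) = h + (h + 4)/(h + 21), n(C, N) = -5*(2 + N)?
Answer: -2295/14 ≈ -163.93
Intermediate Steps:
n(C, N) = -10 - 5*N
z(h) = h + (4 + h)/(21 + h)
z(-35)*n(0, -3) = ((4 + (-35)**2 + 22*(-35))/(21 - 35))*(-10 - 5*(-3)) = ((4 + 1225 - 770)/(-14))*(-10 + 15) = -1/14*459*5 = -459/14*5 = -2295/14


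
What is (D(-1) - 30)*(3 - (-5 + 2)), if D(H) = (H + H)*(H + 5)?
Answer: -228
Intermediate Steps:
D(H) = 2*H*(5 + H) (D(H) = (2*H)*(5 + H) = 2*H*(5 + H))
(D(-1) - 30)*(3 - (-5 + 2)) = (2*(-1)*(5 - 1) - 30)*(3 - (-5 + 2)) = (2*(-1)*4 - 30)*(3 - 1*(-3)) = (-8 - 30)*(3 + 3) = -38*6 = -228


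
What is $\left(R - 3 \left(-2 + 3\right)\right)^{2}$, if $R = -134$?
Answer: $18769$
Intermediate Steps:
$\left(R - 3 \left(-2 + 3\right)\right)^{2} = \left(-134 - 3 \left(-2 + 3\right)\right)^{2} = \left(-134 - 3\right)^{2} = \left(-137\right)^{2} = 18769$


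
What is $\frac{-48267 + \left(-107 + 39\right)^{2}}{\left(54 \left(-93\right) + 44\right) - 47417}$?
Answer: $\frac{43643}{52395} \approx 0.83296$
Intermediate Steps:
$\frac{-48267 + \left(-107 + 39\right)^{2}}{\left(54 \left(-93\right) + 44\right) - 47417} = \frac{-48267 + \left(-68\right)^{2}}{\left(-5022 + 44\right) - 47417} = \frac{-48267 + 4624}{-4978 - 47417} = - \frac{43643}{-52395} = \left(-43643\right) \left(- \frac{1}{52395}\right) = \frac{43643}{52395}$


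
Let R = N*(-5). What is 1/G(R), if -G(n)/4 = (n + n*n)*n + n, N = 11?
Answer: 1/653620 ≈ 1.5299e-6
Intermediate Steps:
R = -55 (R = 11*(-5) = -55)
G(n) = -4*n - 4*n*(n + n**2) (G(n) = -4*((n + n*n)*n + n) = -4*((n + n**2)*n + n) = -4*(n*(n + n**2) + n) = -4*(n + n*(n + n**2)) = -4*n - 4*n*(n + n**2))
1/G(R) = 1/(-4*(-55)*(1 - 55 + (-55)**2)) = 1/(-4*(-55)*(1 - 55 + 3025)) = 1/(-4*(-55)*2971) = 1/653620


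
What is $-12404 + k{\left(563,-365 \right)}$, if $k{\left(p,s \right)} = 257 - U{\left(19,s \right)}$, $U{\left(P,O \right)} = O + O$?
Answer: $-11417$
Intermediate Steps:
$U{\left(P,O \right)} = 2 O$
$k{\left(p,s \right)} = 257 - 2 s$
$-12404 + k{\left(563,-365 \right)} = -12404 + \left(257 - -730\right) = -12404 + \left(257 + 730\right) = -12404 + 987 = -11417$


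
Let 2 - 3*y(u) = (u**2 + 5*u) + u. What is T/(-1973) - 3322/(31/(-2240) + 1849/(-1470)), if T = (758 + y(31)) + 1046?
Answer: 924688415047/354068661 ≈ 2611.6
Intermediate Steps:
y(u) = 2/3 - 2*u - u**2/3 (y(u) = 2/3 - ((u**2 + 5*u) + u)/3 = 2/3 - (u**2 + 6*u)/3 = 2/3 + (-2*u - u**2/3) = 2/3 - 2*u - u**2/3)
T = 4267/3 (T = (758 + (2/3 - 2*31 - 1/3*31**2)) + 1046 = (758 + (2/3 - 62 - 1/3*961)) + 1046 = (758 + (2/3 - 62 - 961/3)) + 1046 = (758 - 1145/3) + 1046 = 1129/3 + 1046 = 4267/3 ≈ 1422.3)
T/(-1973) - 3322/(31/(-2240) + 1849/(-1470)) = (4267/3)/(-1973) - 3322/(31/(-2240) + 1849/(-1470)) = (4267/3)*(-1/1973) - 3322/(31*(-1/2240) + 1849*(-1/1470)) = -4267/5919 - 3322/(-31/2240 - 1849/1470) = -4267/5919 - 3322/(-59819/47040) = -4267/5919 - 3322*(-47040/59819) = -4267/5919 + 156266880/59819 = 924688415047/354068661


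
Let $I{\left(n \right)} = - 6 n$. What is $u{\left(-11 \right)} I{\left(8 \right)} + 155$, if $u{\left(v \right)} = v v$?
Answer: $-5653$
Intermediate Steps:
$u{\left(v \right)} = v^{2}$
$u{\left(-11 \right)} I{\left(8 \right)} + 155 = \left(-11\right)^{2} \left(\left(-6\right) 8\right) + 155 = 121 \left(-48\right) + 155 = -5808 + 155 = -5653$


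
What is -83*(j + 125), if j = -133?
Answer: 664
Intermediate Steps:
-83*(j + 125) = -83*(-133 + 125) = -83*(-8) = 664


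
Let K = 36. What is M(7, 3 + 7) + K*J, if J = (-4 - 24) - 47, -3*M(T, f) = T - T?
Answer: -2700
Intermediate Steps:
M(T, f) = 0 (M(T, f) = -(T - T)/3 = -⅓*0 = 0)
J = -75 (J = -28 - 47 = -75)
M(7, 3 + 7) + K*J = 0 + 36*(-75) = 0 - 2700 = -2700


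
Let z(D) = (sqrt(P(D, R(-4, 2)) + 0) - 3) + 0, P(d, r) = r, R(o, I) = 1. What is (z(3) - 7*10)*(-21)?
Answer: 1512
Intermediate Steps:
z(D) = -2 (z(D) = (sqrt(1 + 0) - 3) + 0 = (sqrt(1) - 3) + 0 = (1 - 3) + 0 = -2 + 0 = -2)
(z(3) - 7*10)*(-21) = (-2 - 7*10)*(-21) = (-2 - 70)*(-21) = -72*(-21) = 1512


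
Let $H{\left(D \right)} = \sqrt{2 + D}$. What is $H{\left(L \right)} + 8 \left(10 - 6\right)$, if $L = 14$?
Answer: $36$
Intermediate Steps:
$H{\left(L \right)} + 8 \left(10 - 6\right) = \sqrt{2 + 14} + 8 \left(10 - 6\right) = \sqrt{16} + 8 \cdot 4 = 4 + 32 = 36$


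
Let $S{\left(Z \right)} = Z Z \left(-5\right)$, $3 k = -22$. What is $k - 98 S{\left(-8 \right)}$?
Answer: $\frac{94058}{3} \approx 31353.0$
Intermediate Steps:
$k = - \frac{22}{3}$ ($k = \frac{1}{3} \left(-22\right) = - \frac{22}{3} \approx -7.3333$)
$S{\left(Z \right)} = - 5 Z^{2}$ ($S{\left(Z \right)} = Z^{2} \left(-5\right) = - 5 Z^{2}$)
$k - 98 S{\left(-8 \right)} = - \frac{22}{3} - 98 \left(- 5 \left(-8\right)^{2}\right) = - \frac{22}{3} - 98 \left(\left(-5\right) 64\right) = - \frac{22}{3} - -31360 = - \frac{22}{3} + 31360 = \frac{94058}{3}$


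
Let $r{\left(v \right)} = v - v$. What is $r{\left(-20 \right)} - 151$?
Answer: $-151$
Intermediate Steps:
$r{\left(v \right)} = 0$
$r{\left(-20 \right)} - 151 = 0 - 151 = -151$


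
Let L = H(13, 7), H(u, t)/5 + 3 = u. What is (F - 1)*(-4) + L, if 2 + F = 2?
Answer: 54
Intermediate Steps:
F = 0 (F = -2 + 2 = 0)
H(u, t) = -15 + 5*u
L = 50 (L = -15 + 5*13 = -15 + 65 = 50)
(F - 1)*(-4) + L = (0 - 1)*(-4) + 50 = -1*(-4) + 50 = 4 + 50 = 54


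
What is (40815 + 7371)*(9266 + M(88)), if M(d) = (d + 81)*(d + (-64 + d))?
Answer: 1358556084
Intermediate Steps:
M(d) = (-64 + 2*d)*(81 + d) (M(d) = (81 + d)*(-64 + 2*d) = (-64 + 2*d)*(81 + d))
(40815 + 7371)*(9266 + M(88)) = (40815 + 7371)*(9266 + (-5184 + 2*88² + 98*88)) = 48186*(9266 + (-5184 + 2*7744 + 8624)) = 48186*(9266 + (-5184 + 15488 + 8624)) = 48186*(9266 + 18928) = 48186*28194 = 1358556084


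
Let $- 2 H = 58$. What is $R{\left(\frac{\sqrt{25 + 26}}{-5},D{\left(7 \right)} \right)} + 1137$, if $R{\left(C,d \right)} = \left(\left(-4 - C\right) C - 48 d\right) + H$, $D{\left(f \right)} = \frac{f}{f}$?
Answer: $\frac{26449}{25} + \frac{4 \sqrt{51}}{5} \approx 1063.7$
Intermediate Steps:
$H = -29$ ($H = \left(- \frac{1}{2}\right) 58 = -29$)
$D{\left(f \right)} = 1$
$R{\left(C,d \right)} = -29 - 48 d + C \left(-4 - C\right)$ ($R{\left(C,d \right)} = \left(\left(-4 - C\right) C - 48 d\right) - 29 = \left(C \left(-4 - C\right) - 48 d\right) - 29 = \left(- 48 d + C \left(-4 - C\right)\right) - 29 = -29 - 48 d + C \left(-4 - C\right)$)
$R{\left(\frac{\sqrt{25 + 26}}{-5},D{\left(7 \right)} \right)} + 1137 = \left(-29 - \left(\frac{\sqrt{25 + 26}}{-5}\right)^{2} - 48 - 4 \frac{\sqrt{25 + 26}}{-5}\right) + 1137 = \left(-29 - \left(\sqrt{51} \left(- \frac{1}{5}\right)\right)^{2} - 48 - 4 \sqrt{51} \left(- \frac{1}{5}\right)\right) + 1137 = \left(-29 - \left(- \frac{\sqrt{51}}{5}\right)^{2} - 48 - 4 \left(- \frac{\sqrt{51}}{5}\right)\right) + 1137 = \left(-29 - \frac{51}{25} - 48 + \frac{4 \sqrt{51}}{5}\right) + 1137 = \left(- \frac{1976}{25} + \frac{4 \sqrt{51}}{5}\right) + 1137 = \frac{26449}{25} + \frac{4 \sqrt{51}}{5}$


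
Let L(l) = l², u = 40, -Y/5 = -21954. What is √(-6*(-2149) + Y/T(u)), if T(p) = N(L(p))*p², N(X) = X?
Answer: √33008749770/1600 ≈ 113.55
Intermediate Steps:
Y = 109770 (Y = -5*(-21954) = 109770)
T(p) = p⁴ (T(p) = p²*p² = p⁴)
√(-6*(-2149) + Y/T(u)) = √(-6*(-2149) + 109770/(40⁴)) = √(12894 + 109770/2560000) = √(12894 + 109770*(1/2560000)) = √(12894 + 10977/256000) = √(3300874977/256000) = √33008749770/1600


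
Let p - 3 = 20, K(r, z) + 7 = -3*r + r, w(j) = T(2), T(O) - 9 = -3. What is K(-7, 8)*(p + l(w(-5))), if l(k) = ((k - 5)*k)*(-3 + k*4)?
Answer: 1043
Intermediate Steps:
T(O) = 6 (T(O) = 9 - 3 = 6)
w(j) = 6
K(r, z) = -7 - 2*r (K(r, z) = -7 + (-3*r + r) = -7 - 2*r)
p = 23 (p = 3 + 20 = 23)
l(k) = k*(-5 + k)*(-3 + 4*k) (l(k) = ((-5 + k)*k)*(-3 + 4*k) = (k*(-5 + k))*(-3 + 4*k) = k*(-5 + k)*(-3 + 4*k))
K(-7, 8)*(p + l(w(-5))) = (-7 - 2*(-7))*(23 + 6*(15 - 23*6 + 4*6²)) = (-7 + 14)*(23 + 6*(15 - 138 + 4*36)) = 7*(23 + 6*(15 - 138 + 144)) = 7*(23 + 6*21) = 7*(23 + 126) = 7*149 = 1043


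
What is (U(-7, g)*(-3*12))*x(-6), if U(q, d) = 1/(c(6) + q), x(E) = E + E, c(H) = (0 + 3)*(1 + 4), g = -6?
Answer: 54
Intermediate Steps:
c(H) = 15 (c(H) = 3*5 = 15)
x(E) = 2*E
U(q, d) = 1/(15 + q)
(U(-7, g)*(-3*12))*x(-6) = ((-3*12)/(15 - 7))*(2*(-6)) = (-36/8)*(-12) = ((⅛)*(-36))*(-12) = -9/2*(-12) = 54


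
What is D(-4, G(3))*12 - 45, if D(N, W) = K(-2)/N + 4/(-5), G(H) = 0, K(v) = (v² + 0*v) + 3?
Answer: -378/5 ≈ -75.600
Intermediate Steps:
K(v) = 3 + v² (K(v) = (v² + 0) + 3 = v² + 3 = 3 + v²)
D(N, W) = -⅘ + 7/N (D(N, W) = (3 + (-2)²)/N + 4/(-5) = (3 + 4)/N + 4*(-⅕) = 7/N - ⅘ = -⅘ + 7/N)
D(-4, G(3))*12 - 45 = (-⅘ + 7/(-4))*12 - 45 = (-⅘ + 7*(-¼))*12 - 45 = (-⅘ - 7/4)*12 - 45 = -51/20*12 - 45 = -153/5 - 45 = -378/5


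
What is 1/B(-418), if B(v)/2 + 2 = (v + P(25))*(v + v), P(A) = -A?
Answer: 1/740692 ≈ 1.3501e-6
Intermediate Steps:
B(v) = -4 + 4*v*(-25 + v) (B(v) = -4 + 2*((v - 1*25)*(v + v)) = -4 + 2*((v - 25)*(2*v)) = -4 + 2*((-25 + v)*(2*v)) = -4 + 2*(2*v*(-25 + v)) = -4 + 4*v*(-25 + v))
1/B(-418) = 1/(-4 - 100*(-418) + 4*(-418)**2) = 1/(-4 + 41800 + 4*174724) = 1/(-4 + 41800 + 698896) = 1/740692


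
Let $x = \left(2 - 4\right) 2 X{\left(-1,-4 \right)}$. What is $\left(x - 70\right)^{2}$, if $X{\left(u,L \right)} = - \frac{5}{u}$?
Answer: $8100$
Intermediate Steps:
$x = -20$ ($x = \left(2 - 4\right) 2 \left(- \frac{5}{-1}\right) = \left(-2\right) 2 \left(\left(-5\right) \left(-1\right)\right) = \left(-4\right) 5 = -20$)
$\left(x - 70\right)^{2} = \left(-20 - 70\right)^{2} = \left(-90\right)^{2} = 8100$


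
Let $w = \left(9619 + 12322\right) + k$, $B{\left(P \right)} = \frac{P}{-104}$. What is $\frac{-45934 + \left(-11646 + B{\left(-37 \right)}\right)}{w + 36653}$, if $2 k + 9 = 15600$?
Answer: $- \frac{5988283}{6904508} \approx -0.8673$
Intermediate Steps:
$k = \frac{15591}{2}$ ($k = - \frac{9}{2} + \frac{1}{2} \cdot 15600 = - \frac{9}{2} + 7800 = \frac{15591}{2} \approx 7795.5$)
$B{\left(P \right)} = - \frac{P}{104}$ ($B{\left(P \right)} = P \left(- \frac{1}{104}\right) = - \frac{P}{104}$)
$w = \frac{59473}{2}$ ($w = \left(9619 + 12322\right) + \frac{15591}{2} = 21941 + \frac{15591}{2} = \frac{59473}{2} \approx 29737.0$)
$\frac{-45934 + \left(-11646 + B{\left(-37 \right)}\right)}{w + 36653} = \frac{-45934 - \frac{1211147}{104}}{\frac{59473}{2} + 36653} = \frac{-45934 + \left(-11646 + \frac{37}{104}\right)}{\frac{132779}{2}} = \left(-45934 - \frac{1211147}{104}\right) \frac{2}{132779} = \left(- \frac{5988283}{104}\right) \frac{2}{132779} = - \frac{5988283}{6904508}$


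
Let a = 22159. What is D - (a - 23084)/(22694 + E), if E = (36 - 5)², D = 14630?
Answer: 69214715/4731 ≈ 14630.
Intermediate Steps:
E = 961 (E = 31² = 961)
D - (a - 23084)/(22694 + E) = 14630 - (22159 - 23084)/(22694 + 961) = 14630 - (-925)/23655 = 14630 - 1*(-185/4731) = 14630 + 185/4731 = 69214715/4731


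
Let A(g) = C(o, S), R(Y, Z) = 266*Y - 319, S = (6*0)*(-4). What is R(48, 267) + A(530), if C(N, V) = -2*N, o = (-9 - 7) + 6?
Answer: 12469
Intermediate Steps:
o = -10 (o = -16 + 6 = -10)
S = 0 (S = 0*(-4) = 0)
R(Y, Z) = -319 + 266*Y
A(g) = 20 (A(g) = -2*(-10) = 20)
R(48, 267) + A(530) = (-319 + 266*48) + 20 = (-319 + 12768) + 20 = 12449 + 20 = 12469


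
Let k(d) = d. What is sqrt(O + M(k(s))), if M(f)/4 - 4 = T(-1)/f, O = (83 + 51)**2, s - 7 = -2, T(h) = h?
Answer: 48*sqrt(195)/5 ≈ 134.06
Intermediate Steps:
s = 5 (s = 7 - 2 = 5)
O = 17956 (O = 134**2 = 17956)
M(f) = 16 - 4/f (M(f) = 16 + 4*(-1/f) = 16 - 4/f)
sqrt(O + M(k(s))) = sqrt(17956 + (16 - 4/5)) = sqrt(17956 + 76/5) = sqrt(89856/5) = 48*sqrt(195)/5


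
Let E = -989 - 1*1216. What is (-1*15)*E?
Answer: 33075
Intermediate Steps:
E = -2205 (E = -989 - 1216 = -2205)
(-1*15)*E = -1*15*(-2205) = -15*(-2205) = 33075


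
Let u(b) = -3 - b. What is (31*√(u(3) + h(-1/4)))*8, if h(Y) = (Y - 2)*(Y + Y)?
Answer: 62*I*√78 ≈ 547.57*I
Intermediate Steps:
h(Y) = 2*Y*(-2 + Y) (h(Y) = (-2 + Y)*(2*Y) = 2*Y*(-2 + Y))
(31*√(u(3) + h(-1/4)))*8 = (31*√((-3 - 1*3) + 2*(-1/4)*(-2 - 1/4)))*8 = (31*√((-3 - 3) + 2*(-1*¼)*(-2 - 1*¼)))*8 = (31*√(-6 + 2*(-¼)*(-2 - ¼)))*8 = (31*√(-6 + 2*(-¼)*(-9/4)))*8 = (31*√(-6 + 9/8))*8 = (31*√(-39/8))*8 = (31*(I*√78/4))*8 = (31*I*√78/4)*8 = 62*I*√78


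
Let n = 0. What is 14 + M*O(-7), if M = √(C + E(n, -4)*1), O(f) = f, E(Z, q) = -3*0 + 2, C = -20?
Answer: 14 - 21*I*√2 ≈ 14.0 - 29.698*I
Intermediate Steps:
E(Z, q) = 2 (E(Z, q) = 0 + 2 = 2)
M = 3*I*√2 (M = √(-20 + 2*1) = √(-20 + 2) = √(-18) = 3*I*√2 ≈ 4.2426*I)
14 + M*O(-7) = 14 + (3*I*√2)*(-7) = 14 - 21*I*√2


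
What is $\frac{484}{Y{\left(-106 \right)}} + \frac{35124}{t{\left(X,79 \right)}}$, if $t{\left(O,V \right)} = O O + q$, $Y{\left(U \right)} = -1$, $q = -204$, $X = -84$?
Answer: $- \frac{273437}{571} \approx -478.87$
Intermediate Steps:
$t{\left(O,V \right)} = -204 + O^{2}$ ($t{\left(O,V \right)} = O O - 204 = O^{2} - 204 = -204 + O^{2}$)
$\frac{484}{Y{\left(-106 \right)}} + \frac{35124}{t{\left(X,79 \right)}} = \frac{484}{-1} + \frac{35124}{-204 + \left(-84\right)^{2}} = 484 \left(-1\right) + \frac{35124}{-204 + 7056} = -484 + \frac{35124}{6852} = -484 + 35124 \cdot \frac{1}{6852} = -484 + \frac{2927}{571} = - \frac{273437}{571}$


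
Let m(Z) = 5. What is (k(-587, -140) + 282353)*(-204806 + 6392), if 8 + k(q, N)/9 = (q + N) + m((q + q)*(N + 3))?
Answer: -54719208162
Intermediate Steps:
k(q, N) = -27 + 9*N + 9*q (k(q, N) = -72 + 9*((q + N) + 5) = -72 + 9*((N + q) + 5) = -72 + 9*(5 + N + q) = -72 + (45 + 9*N + 9*q) = -27 + 9*N + 9*q)
(k(-587, -140) + 282353)*(-204806 + 6392) = ((-27 + 9*(-140) + 9*(-587)) + 282353)*(-204806 + 6392) = ((-27 - 1260 - 5283) + 282353)*(-198414) = (-6570 + 282353)*(-198414) = 275783*(-198414) = -54719208162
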